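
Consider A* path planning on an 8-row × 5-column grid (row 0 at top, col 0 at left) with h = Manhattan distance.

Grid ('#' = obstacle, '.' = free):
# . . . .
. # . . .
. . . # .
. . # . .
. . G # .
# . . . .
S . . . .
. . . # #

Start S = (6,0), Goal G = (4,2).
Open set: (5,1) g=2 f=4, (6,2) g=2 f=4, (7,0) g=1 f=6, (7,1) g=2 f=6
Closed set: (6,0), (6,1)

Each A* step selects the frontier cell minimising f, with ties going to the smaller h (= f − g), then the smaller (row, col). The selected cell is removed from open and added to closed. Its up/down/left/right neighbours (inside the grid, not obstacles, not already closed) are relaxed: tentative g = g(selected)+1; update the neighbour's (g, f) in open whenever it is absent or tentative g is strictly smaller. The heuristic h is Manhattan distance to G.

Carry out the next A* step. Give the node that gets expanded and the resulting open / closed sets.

expanded=(5,1); open=[(4,1) g=3 f=4, (5,2) g=3 f=4, (6,2) g=2 f=4, (7,0) g=1 f=6, (7,1) g=2 f=6]; closed=[(5,1), (6,0), (6,1)]

step 1: expand (5,1) (f=4, h=2) → closed; open now [(4,1) g=3 f=4, (5,2) g=3 f=4, (6,2) g=2 f=4, (7,0) g=1 f=6, (7,1) g=2 f=6]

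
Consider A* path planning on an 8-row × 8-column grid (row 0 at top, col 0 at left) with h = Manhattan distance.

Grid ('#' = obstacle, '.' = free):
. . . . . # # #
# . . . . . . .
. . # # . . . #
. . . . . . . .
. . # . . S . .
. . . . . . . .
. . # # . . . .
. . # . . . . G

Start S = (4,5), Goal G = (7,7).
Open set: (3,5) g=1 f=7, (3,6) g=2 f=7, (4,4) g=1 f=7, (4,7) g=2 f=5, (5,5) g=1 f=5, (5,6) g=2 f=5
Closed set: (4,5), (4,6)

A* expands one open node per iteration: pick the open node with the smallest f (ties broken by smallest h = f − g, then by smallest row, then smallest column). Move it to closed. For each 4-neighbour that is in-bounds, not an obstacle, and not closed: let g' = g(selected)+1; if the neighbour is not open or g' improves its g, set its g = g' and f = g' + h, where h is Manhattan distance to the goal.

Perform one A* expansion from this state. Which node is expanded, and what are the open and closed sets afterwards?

step 1: expand (4,7) (f=5, h=3) → closed; open now [(3,5) g=1 f=7, (3,6) g=2 f=7, (3,7) g=3 f=7, (4,4) g=1 f=7, (5,5) g=1 f=5, (5,6) g=2 f=5, (5,7) g=3 f=5]

expanded=(4,7); open=[(3,5) g=1 f=7, (3,6) g=2 f=7, (3,7) g=3 f=7, (4,4) g=1 f=7, (5,5) g=1 f=5, (5,6) g=2 f=5, (5,7) g=3 f=5]; closed=[(4,5), (4,6), (4,7)]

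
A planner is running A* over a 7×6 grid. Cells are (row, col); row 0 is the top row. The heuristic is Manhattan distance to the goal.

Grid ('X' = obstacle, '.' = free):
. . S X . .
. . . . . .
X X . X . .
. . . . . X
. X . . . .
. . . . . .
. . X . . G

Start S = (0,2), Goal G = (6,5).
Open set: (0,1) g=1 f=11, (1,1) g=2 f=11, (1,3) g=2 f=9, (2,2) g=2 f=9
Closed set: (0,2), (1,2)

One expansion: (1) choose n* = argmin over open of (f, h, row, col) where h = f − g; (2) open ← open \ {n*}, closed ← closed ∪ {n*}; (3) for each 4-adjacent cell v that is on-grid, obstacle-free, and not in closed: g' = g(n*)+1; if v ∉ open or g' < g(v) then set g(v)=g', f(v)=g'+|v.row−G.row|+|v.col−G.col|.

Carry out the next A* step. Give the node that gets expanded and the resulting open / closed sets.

expanded=(1,3); open=[(0,1) g=1 f=11, (1,1) g=2 f=11, (1,4) g=3 f=9, (2,2) g=2 f=9]; closed=[(0,2), (1,2), (1,3)]

step 1: expand (1,3) (f=9, h=7) → closed; open now [(0,1) g=1 f=11, (1,1) g=2 f=11, (1,4) g=3 f=9, (2,2) g=2 f=9]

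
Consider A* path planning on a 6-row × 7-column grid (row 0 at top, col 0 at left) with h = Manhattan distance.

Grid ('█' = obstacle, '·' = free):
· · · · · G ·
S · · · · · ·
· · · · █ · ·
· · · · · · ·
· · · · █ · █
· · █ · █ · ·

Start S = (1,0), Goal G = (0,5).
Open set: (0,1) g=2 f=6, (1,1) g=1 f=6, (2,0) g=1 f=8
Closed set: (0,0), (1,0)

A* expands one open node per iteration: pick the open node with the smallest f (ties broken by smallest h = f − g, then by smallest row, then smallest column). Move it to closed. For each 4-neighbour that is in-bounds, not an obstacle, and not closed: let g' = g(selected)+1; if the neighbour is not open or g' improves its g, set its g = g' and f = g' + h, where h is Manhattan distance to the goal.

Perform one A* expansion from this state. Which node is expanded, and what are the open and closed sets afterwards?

step 1: expand (0,1) (f=6, h=4) → closed; open now [(0,2) g=3 f=6, (1,1) g=1 f=6, (2,0) g=1 f=8]

expanded=(0,1); open=[(0,2) g=3 f=6, (1,1) g=1 f=6, (2,0) g=1 f=8]; closed=[(0,0), (0,1), (1,0)]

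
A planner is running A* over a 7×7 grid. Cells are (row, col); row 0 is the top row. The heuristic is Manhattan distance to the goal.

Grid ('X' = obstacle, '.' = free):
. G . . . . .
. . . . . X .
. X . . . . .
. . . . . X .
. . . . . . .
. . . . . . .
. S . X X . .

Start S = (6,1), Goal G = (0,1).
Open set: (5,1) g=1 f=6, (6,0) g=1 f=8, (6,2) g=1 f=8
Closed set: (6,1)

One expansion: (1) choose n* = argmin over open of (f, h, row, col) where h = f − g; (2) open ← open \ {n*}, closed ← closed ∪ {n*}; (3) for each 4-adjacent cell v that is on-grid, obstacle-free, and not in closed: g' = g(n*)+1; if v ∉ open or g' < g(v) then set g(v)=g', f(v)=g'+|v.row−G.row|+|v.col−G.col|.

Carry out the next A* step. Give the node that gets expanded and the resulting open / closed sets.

expanded=(5,1); open=[(4,1) g=2 f=6, (5,0) g=2 f=8, (5,2) g=2 f=8, (6,0) g=1 f=8, (6,2) g=1 f=8]; closed=[(5,1), (6,1)]

step 1: expand (5,1) (f=6, h=5) → closed; open now [(4,1) g=2 f=6, (5,0) g=2 f=8, (5,2) g=2 f=8, (6,0) g=1 f=8, (6,2) g=1 f=8]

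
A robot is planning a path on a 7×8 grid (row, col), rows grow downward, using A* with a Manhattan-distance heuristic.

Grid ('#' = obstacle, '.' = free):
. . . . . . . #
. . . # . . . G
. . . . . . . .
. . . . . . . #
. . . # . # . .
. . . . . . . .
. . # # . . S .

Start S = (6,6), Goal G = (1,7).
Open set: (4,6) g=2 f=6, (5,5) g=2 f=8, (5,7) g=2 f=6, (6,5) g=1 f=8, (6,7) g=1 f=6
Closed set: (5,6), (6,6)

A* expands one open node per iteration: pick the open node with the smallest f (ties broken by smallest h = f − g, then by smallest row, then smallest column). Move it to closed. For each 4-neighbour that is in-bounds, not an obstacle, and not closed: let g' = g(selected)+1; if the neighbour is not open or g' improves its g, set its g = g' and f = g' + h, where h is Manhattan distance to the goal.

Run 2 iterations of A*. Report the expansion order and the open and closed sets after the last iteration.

order=[(4,6) → (3,6)]; open=[(2,6) g=4 f=6, (3,5) g=4 f=8, (4,7) g=3 f=6, (5,5) g=2 f=8, (5,7) g=2 f=6, (6,5) g=1 f=8, (6,7) g=1 f=6]; closed=[(3,6), (4,6), (5,6), (6,6)]

step 1: expand (4,6) (f=6, h=4) → closed; open now [(3,6) g=3 f=6, (4,7) g=3 f=6, (5,5) g=2 f=8, (5,7) g=2 f=6, (6,5) g=1 f=8, (6,7) g=1 f=6]
step 2: expand (3,6) (f=6, h=3) → closed; open now [(2,6) g=4 f=6, (3,5) g=4 f=8, (4,7) g=3 f=6, (5,5) g=2 f=8, (5,7) g=2 f=6, (6,5) g=1 f=8, (6,7) g=1 f=6]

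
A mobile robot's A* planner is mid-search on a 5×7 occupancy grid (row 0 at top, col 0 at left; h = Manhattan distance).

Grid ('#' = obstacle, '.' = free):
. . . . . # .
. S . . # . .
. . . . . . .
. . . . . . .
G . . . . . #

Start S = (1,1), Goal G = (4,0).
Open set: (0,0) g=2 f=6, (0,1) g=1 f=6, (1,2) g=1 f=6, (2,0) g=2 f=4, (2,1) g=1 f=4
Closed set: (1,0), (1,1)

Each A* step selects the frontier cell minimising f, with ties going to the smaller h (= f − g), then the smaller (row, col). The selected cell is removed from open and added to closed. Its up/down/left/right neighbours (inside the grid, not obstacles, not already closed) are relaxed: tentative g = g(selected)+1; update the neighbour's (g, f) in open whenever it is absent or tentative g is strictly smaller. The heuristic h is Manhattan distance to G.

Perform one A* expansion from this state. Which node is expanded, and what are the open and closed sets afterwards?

step 1: expand (2,0) (f=4, h=2) → closed; open now [(0,0) g=2 f=6, (0,1) g=1 f=6, (1,2) g=1 f=6, (2,1) g=1 f=4, (3,0) g=3 f=4]

expanded=(2,0); open=[(0,0) g=2 f=6, (0,1) g=1 f=6, (1,2) g=1 f=6, (2,1) g=1 f=4, (3,0) g=3 f=4]; closed=[(1,0), (1,1), (2,0)]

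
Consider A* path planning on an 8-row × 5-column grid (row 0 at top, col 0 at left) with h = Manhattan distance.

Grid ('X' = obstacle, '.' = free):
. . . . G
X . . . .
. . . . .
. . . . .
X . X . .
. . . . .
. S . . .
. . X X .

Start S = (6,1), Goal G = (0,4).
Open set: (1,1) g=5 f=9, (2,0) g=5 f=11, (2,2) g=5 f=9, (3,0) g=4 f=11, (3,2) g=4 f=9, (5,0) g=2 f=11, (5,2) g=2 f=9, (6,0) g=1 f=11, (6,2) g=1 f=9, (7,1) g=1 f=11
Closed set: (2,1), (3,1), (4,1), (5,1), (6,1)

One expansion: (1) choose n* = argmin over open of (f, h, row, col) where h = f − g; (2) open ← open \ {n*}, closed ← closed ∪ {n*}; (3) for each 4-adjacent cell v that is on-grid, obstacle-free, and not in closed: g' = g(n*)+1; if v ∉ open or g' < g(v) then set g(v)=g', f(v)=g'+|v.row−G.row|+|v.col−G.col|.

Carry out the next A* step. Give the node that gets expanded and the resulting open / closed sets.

step 1: expand (1,1) (f=9, h=4) → closed; open now [(0,1) g=6 f=9, (1,2) g=6 f=9, (2,0) g=5 f=11, (2,2) g=5 f=9, (3,0) g=4 f=11, (3,2) g=4 f=9, (5,0) g=2 f=11, (5,2) g=2 f=9, (6,0) g=1 f=11, (6,2) g=1 f=9, (7,1) g=1 f=11]

expanded=(1,1); open=[(0,1) g=6 f=9, (1,2) g=6 f=9, (2,0) g=5 f=11, (2,2) g=5 f=9, (3,0) g=4 f=11, (3,2) g=4 f=9, (5,0) g=2 f=11, (5,2) g=2 f=9, (6,0) g=1 f=11, (6,2) g=1 f=9, (7,1) g=1 f=11]; closed=[(1,1), (2,1), (3,1), (4,1), (5,1), (6,1)]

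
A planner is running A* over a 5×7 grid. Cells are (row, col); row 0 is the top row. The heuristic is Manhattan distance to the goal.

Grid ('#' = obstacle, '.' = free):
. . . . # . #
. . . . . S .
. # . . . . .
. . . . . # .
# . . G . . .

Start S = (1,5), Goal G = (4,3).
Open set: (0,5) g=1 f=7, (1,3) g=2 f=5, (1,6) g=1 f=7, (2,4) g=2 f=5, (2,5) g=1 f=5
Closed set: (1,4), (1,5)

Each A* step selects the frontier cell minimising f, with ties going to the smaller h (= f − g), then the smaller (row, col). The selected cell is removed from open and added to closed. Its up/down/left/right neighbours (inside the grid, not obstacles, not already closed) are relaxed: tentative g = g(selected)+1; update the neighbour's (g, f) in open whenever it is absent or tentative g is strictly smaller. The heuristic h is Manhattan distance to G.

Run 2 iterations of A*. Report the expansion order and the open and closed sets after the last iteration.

step 1: expand (1,3) (f=5, h=3) → closed; open now [(0,3) g=3 f=7, (0,5) g=1 f=7, (1,2) g=3 f=7, (1,6) g=1 f=7, (2,3) g=3 f=5, (2,4) g=2 f=5, (2,5) g=1 f=5]
step 2: expand (2,3) (f=5, h=2) → closed; open now [(0,3) g=3 f=7, (0,5) g=1 f=7, (1,2) g=3 f=7, (1,6) g=1 f=7, (2,2) g=4 f=7, (2,4) g=2 f=5, (2,5) g=1 f=5, (3,3) g=4 f=5]

order=[(1,3) → (2,3)]; open=[(0,3) g=3 f=7, (0,5) g=1 f=7, (1,2) g=3 f=7, (1,6) g=1 f=7, (2,2) g=4 f=7, (2,4) g=2 f=5, (2,5) g=1 f=5, (3,3) g=4 f=5]; closed=[(1,3), (1,4), (1,5), (2,3)]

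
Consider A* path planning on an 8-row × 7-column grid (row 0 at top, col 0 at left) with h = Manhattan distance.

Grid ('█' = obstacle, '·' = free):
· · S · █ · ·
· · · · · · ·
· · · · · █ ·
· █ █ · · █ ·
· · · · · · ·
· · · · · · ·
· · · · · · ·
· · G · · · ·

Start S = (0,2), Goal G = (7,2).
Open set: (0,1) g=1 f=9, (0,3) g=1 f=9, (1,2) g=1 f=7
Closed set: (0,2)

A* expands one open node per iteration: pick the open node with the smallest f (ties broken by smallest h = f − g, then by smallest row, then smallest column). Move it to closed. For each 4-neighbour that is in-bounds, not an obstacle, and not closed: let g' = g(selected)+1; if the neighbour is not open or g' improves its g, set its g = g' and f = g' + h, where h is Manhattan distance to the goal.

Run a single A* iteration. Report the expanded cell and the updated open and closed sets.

step 1: expand (1,2) (f=7, h=6) → closed; open now [(0,1) g=1 f=9, (0,3) g=1 f=9, (1,1) g=2 f=9, (1,3) g=2 f=9, (2,2) g=2 f=7]

expanded=(1,2); open=[(0,1) g=1 f=9, (0,3) g=1 f=9, (1,1) g=2 f=9, (1,3) g=2 f=9, (2,2) g=2 f=7]; closed=[(0,2), (1,2)]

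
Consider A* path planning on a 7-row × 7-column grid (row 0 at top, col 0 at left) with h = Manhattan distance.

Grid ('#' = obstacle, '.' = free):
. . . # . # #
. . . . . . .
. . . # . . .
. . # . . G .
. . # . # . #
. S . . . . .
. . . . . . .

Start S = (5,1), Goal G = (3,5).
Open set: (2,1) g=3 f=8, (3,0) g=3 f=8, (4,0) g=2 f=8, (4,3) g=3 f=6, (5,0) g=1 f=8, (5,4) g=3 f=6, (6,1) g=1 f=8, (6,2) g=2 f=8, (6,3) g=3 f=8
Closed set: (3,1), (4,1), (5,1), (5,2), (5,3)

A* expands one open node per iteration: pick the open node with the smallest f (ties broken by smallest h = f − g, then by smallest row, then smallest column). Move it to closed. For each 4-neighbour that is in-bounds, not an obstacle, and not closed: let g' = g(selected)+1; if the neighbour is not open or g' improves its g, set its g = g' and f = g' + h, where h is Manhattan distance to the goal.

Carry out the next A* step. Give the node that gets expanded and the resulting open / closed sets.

step 1: expand (4,3) (f=6, h=3) → closed; open now [(2,1) g=3 f=8, (3,0) g=3 f=8, (3,3) g=4 f=6, (4,0) g=2 f=8, (5,0) g=1 f=8, (5,4) g=3 f=6, (6,1) g=1 f=8, (6,2) g=2 f=8, (6,3) g=3 f=8]

expanded=(4,3); open=[(2,1) g=3 f=8, (3,0) g=3 f=8, (3,3) g=4 f=6, (4,0) g=2 f=8, (5,0) g=1 f=8, (5,4) g=3 f=6, (6,1) g=1 f=8, (6,2) g=2 f=8, (6,3) g=3 f=8]; closed=[(3,1), (4,1), (4,3), (5,1), (5,2), (5,3)]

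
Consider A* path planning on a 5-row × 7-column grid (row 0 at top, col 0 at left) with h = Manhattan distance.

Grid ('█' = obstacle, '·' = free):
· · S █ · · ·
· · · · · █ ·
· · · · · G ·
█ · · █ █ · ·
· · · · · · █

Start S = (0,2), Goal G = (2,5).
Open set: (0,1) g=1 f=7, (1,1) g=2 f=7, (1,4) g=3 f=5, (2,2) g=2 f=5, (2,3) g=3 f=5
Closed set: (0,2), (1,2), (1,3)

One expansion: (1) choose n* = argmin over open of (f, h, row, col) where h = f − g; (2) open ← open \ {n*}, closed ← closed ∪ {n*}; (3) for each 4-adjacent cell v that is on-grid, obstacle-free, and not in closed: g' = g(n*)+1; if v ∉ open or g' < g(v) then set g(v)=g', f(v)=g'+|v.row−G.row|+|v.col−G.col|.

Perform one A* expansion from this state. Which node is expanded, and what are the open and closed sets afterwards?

expanded=(1,4); open=[(0,1) g=1 f=7, (0,4) g=4 f=7, (1,1) g=2 f=7, (2,2) g=2 f=5, (2,3) g=3 f=5, (2,4) g=4 f=5]; closed=[(0,2), (1,2), (1,3), (1,4)]

step 1: expand (1,4) (f=5, h=2) → closed; open now [(0,1) g=1 f=7, (0,4) g=4 f=7, (1,1) g=2 f=7, (2,2) g=2 f=5, (2,3) g=3 f=5, (2,4) g=4 f=5]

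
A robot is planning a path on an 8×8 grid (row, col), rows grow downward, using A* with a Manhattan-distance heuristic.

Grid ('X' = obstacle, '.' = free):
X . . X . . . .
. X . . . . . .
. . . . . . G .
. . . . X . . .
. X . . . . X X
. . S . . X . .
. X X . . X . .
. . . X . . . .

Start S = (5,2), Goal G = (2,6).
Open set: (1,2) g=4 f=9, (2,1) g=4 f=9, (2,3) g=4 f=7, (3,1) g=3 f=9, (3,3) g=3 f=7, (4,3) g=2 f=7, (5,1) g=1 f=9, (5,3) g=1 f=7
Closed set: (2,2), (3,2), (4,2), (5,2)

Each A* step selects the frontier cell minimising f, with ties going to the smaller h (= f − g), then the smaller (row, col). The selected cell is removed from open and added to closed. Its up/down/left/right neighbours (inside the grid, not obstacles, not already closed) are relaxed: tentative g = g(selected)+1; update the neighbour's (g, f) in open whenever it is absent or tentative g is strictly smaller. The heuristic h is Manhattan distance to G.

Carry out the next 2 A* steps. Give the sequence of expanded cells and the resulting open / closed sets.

step 1: expand (2,3) (f=7, h=3) → closed; open now [(1,2) g=4 f=9, (1,3) g=5 f=9, (2,1) g=4 f=9, (2,4) g=5 f=7, (3,1) g=3 f=9, (3,3) g=3 f=7, (4,3) g=2 f=7, (5,1) g=1 f=9, (5,3) g=1 f=7]
step 2: expand (2,4) (f=7, h=2) → closed; open now [(1,2) g=4 f=9, (1,3) g=5 f=9, (1,4) g=6 f=9, (2,1) g=4 f=9, (2,5) g=6 f=7, (3,1) g=3 f=9, (3,3) g=3 f=7, (4,3) g=2 f=7, (5,1) g=1 f=9, (5,3) g=1 f=7]

order=[(2,3) → (2,4)]; open=[(1,2) g=4 f=9, (1,3) g=5 f=9, (1,4) g=6 f=9, (2,1) g=4 f=9, (2,5) g=6 f=7, (3,1) g=3 f=9, (3,3) g=3 f=7, (4,3) g=2 f=7, (5,1) g=1 f=9, (5,3) g=1 f=7]; closed=[(2,2), (2,3), (2,4), (3,2), (4,2), (5,2)]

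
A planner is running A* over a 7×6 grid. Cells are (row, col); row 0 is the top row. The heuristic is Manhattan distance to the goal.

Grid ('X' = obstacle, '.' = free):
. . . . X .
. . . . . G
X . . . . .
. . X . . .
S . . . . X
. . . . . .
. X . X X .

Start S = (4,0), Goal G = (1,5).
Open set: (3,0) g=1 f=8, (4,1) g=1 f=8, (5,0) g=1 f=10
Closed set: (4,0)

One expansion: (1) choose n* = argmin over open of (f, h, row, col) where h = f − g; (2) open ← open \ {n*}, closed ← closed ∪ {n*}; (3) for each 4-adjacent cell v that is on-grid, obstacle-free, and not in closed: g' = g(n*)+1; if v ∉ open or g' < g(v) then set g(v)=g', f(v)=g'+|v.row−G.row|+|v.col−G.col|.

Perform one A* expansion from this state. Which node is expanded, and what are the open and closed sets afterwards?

step 1: expand (3,0) (f=8, h=7) → closed; open now [(3,1) g=2 f=8, (4,1) g=1 f=8, (5,0) g=1 f=10]

expanded=(3,0); open=[(3,1) g=2 f=8, (4,1) g=1 f=8, (5,0) g=1 f=10]; closed=[(3,0), (4,0)]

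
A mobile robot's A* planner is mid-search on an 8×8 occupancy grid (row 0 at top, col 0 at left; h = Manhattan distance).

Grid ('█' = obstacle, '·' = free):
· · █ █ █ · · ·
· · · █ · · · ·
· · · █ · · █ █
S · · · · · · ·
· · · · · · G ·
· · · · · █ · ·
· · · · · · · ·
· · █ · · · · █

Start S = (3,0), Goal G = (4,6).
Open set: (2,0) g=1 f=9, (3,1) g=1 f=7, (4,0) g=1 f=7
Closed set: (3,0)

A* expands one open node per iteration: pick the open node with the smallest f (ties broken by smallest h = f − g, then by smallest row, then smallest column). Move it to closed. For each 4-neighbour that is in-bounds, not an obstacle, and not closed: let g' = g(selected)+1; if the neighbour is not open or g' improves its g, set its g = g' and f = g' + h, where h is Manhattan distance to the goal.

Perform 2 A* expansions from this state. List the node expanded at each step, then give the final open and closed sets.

order=[(3,1) → (3,2)]; open=[(2,0) g=1 f=9, (2,1) g=2 f=9, (2,2) g=3 f=9, (3,3) g=3 f=7, (4,0) g=1 f=7, (4,1) g=2 f=7, (4,2) g=3 f=7]; closed=[(3,0), (3,1), (3,2)]

step 1: expand (3,1) (f=7, h=6) → closed; open now [(2,0) g=1 f=9, (2,1) g=2 f=9, (3,2) g=2 f=7, (4,0) g=1 f=7, (4,1) g=2 f=7]
step 2: expand (3,2) (f=7, h=5) → closed; open now [(2,0) g=1 f=9, (2,1) g=2 f=9, (2,2) g=3 f=9, (3,3) g=3 f=7, (4,0) g=1 f=7, (4,1) g=2 f=7, (4,2) g=3 f=7]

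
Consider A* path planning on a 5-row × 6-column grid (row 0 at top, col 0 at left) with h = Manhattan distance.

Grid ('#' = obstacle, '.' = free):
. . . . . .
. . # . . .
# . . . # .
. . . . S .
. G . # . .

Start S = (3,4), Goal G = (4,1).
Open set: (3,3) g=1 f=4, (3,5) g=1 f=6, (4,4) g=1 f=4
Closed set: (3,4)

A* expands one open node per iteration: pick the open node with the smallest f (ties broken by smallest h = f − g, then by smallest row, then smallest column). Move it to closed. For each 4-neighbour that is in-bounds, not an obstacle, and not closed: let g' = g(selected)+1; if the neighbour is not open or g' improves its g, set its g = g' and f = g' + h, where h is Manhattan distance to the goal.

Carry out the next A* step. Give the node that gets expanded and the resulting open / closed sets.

step 1: expand (3,3) (f=4, h=3) → closed; open now [(2,3) g=2 f=6, (3,2) g=2 f=4, (3,5) g=1 f=6, (4,4) g=1 f=4]

expanded=(3,3); open=[(2,3) g=2 f=6, (3,2) g=2 f=4, (3,5) g=1 f=6, (4,4) g=1 f=4]; closed=[(3,3), (3,4)]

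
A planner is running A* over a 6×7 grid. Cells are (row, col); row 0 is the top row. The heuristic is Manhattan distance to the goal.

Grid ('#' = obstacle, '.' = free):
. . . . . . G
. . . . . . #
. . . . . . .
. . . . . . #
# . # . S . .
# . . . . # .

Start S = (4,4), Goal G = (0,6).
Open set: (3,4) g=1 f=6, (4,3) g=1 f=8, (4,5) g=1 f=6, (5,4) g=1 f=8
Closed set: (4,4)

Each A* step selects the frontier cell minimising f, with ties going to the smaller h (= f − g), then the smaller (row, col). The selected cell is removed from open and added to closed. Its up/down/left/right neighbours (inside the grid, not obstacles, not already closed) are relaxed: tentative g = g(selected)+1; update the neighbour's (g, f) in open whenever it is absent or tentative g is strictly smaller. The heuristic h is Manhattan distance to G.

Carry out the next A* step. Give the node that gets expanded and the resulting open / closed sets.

expanded=(3,4); open=[(2,4) g=2 f=6, (3,3) g=2 f=8, (3,5) g=2 f=6, (4,3) g=1 f=8, (4,5) g=1 f=6, (5,4) g=1 f=8]; closed=[(3,4), (4,4)]

step 1: expand (3,4) (f=6, h=5) → closed; open now [(2,4) g=2 f=6, (3,3) g=2 f=8, (3,5) g=2 f=6, (4,3) g=1 f=8, (4,5) g=1 f=6, (5,4) g=1 f=8]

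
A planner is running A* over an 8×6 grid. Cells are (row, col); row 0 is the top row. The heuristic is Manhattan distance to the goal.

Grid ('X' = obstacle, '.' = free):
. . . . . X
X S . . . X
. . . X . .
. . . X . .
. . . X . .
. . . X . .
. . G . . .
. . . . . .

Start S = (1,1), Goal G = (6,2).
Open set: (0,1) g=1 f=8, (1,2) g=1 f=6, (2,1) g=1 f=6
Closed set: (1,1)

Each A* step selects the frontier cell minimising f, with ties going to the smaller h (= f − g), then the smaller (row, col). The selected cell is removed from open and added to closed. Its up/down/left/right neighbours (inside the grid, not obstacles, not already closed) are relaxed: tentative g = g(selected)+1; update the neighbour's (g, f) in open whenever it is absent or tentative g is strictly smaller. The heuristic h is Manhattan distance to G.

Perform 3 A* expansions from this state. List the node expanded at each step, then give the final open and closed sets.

step 1: expand (1,2) (f=6, h=5) → closed; open now [(0,1) g=1 f=8, (0,2) g=2 f=8, (1,3) g=2 f=8, (2,1) g=1 f=6, (2,2) g=2 f=6]
step 2: expand (2,2) (f=6, h=4) → closed; open now [(0,1) g=1 f=8, (0,2) g=2 f=8, (1,3) g=2 f=8, (2,1) g=1 f=6, (3,2) g=3 f=6]
step 3: expand (3,2) (f=6, h=3) → closed; open now [(0,1) g=1 f=8, (0,2) g=2 f=8, (1,3) g=2 f=8, (2,1) g=1 f=6, (3,1) g=4 f=8, (4,2) g=4 f=6]

order=[(1,2) → (2,2) → (3,2)]; open=[(0,1) g=1 f=8, (0,2) g=2 f=8, (1,3) g=2 f=8, (2,1) g=1 f=6, (3,1) g=4 f=8, (4,2) g=4 f=6]; closed=[(1,1), (1,2), (2,2), (3,2)]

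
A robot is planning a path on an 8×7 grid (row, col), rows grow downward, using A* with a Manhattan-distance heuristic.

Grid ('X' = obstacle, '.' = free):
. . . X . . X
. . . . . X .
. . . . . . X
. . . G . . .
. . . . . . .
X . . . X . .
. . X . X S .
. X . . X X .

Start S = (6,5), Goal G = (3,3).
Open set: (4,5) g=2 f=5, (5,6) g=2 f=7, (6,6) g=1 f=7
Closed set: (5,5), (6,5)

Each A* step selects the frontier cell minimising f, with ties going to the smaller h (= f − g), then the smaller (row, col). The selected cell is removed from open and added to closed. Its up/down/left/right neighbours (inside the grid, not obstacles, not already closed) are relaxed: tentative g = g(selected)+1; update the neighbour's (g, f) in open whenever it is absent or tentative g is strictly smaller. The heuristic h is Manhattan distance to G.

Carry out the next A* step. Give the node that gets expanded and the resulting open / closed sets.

expanded=(4,5); open=[(3,5) g=3 f=5, (4,4) g=3 f=5, (4,6) g=3 f=7, (5,6) g=2 f=7, (6,6) g=1 f=7]; closed=[(4,5), (5,5), (6,5)]

step 1: expand (4,5) (f=5, h=3) → closed; open now [(3,5) g=3 f=5, (4,4) g=3 f=5, (4,6) g=3 f=7, (5,6) g=2 f=7, (6,6) g=1 f=7]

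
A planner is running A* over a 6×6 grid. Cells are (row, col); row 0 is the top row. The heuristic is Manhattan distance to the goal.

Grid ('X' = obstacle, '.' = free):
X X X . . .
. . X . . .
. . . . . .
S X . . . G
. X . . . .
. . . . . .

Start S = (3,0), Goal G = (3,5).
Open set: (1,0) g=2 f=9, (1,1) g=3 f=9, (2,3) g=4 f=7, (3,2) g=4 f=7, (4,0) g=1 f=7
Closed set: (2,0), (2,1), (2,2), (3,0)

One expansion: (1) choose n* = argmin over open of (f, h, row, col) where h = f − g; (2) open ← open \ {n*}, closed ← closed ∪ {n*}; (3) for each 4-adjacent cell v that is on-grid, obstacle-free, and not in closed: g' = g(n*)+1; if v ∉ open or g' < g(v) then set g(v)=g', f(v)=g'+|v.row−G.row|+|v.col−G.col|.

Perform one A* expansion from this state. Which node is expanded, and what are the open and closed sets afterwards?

step 1: expand (2,3) (f=7, h=3) → closed; open now [(1,0) g=2 f=9, (1,1) g=3 f=9, (1,3) g=5 f=9, (2,4) g=5 f=7, (3,2) g=4 f=7, (3,3) g=5 f=7, (4,0) g=1 f=7]

expanded=(2,3); open=[(1,0) g=2 f=9, (1,1) g=3 f=9, (1,3) g=5 f=9, (2,4) g=5 f=7, (3,2) g=4 f=7, (3,3) g=5 f=7, (4,0) g=1 f=7]; closed=[(2,0), (2,1), (2,2), (2,3), (3,0)]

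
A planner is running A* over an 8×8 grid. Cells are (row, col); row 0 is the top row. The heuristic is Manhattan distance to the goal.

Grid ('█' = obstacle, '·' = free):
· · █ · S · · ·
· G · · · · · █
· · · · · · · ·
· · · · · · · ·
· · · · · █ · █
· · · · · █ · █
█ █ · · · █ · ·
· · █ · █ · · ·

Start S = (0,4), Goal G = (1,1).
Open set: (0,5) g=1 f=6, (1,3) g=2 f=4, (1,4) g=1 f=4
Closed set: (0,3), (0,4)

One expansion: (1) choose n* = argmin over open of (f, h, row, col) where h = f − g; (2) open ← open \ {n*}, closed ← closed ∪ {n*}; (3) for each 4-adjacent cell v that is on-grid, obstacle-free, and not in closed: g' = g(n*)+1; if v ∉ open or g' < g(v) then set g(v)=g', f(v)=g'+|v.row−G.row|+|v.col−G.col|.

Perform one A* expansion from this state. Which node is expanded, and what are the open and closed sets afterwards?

expanded=(1,3); open=[(0,5) g=1 f=6, (1,2) g=3 f=4, (1,4) g=1 f=4, (2,3) g=3 f=6]; closed=[(0,3), (0,4), (1,3)]

step 1: expand (1,3) (f=4, h=2) → closed; open now [(0,5) g=1 f=6, (1,2) g=3 f=4, (1,4) g=1 f=4, (2,3) g=3 f=6]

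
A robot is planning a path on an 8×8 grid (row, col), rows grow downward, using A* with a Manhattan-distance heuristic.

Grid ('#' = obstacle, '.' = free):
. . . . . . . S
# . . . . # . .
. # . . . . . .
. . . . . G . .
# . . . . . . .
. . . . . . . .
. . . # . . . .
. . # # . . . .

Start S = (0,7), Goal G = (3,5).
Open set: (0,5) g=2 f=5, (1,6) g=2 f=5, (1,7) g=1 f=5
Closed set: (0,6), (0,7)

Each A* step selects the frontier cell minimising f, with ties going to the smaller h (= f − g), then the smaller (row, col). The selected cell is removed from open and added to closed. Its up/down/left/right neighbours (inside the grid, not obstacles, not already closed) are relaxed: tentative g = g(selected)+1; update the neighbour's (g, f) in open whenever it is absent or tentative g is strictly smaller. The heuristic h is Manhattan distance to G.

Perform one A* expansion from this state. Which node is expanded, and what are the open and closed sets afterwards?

step 1: expand (0,5) (f=5, h=3) → closed; open now [(0,4) g=3 f=7, (1,6) g=2 f=5, (1,7) g=1 f=5]

expanded=(0,5); open=[(0,4) g=3 f=7, (1,6) g=2 f=5, (1,7) g=1 f=5]; closed=[(0,5), (0,6), (0,7)]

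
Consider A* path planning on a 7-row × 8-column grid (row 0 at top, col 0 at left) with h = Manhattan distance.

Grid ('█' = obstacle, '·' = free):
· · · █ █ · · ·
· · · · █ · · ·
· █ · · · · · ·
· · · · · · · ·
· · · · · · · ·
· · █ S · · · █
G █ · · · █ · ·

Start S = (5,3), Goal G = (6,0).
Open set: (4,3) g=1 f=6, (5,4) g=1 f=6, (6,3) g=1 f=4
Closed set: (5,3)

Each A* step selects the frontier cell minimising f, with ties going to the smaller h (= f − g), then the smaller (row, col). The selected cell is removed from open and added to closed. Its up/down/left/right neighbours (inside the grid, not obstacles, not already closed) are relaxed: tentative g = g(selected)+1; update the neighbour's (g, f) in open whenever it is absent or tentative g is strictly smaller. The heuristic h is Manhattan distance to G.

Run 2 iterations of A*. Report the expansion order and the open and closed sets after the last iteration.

step 1: expand (6,3) (f=4, h=3) → closed; open now [(4,3) g=1 f=6, (5,4) g=1 f=6, (6,2) g=2 f=4, (6,4) g=2 f=6]
step 2: expand (6,2) (f=4, h=2) → closed; open now [(4,3) g=1 f=6, (5,4) g=1 f=6, (6,4) g=2 f=6]

order=[(6,3) → (6,2)]; open=[(4,3) g=1 f=6, (5,4) g=1 f=6, (6,4) g=2 f=6]; closed=[(5,3), (6,2), (6,3)]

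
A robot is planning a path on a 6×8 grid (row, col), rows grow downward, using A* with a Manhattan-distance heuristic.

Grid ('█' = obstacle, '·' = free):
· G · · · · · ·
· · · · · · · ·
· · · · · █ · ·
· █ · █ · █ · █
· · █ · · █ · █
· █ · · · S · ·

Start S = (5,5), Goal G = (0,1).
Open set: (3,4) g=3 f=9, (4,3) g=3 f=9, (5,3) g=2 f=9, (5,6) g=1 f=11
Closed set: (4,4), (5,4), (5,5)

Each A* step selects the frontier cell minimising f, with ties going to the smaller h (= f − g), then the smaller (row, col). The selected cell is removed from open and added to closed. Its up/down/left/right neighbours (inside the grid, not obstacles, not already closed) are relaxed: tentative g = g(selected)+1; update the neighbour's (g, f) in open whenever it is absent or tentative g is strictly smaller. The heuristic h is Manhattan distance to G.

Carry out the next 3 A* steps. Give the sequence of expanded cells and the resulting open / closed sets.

step 1: expand (3,4) (f=9, h=6) → closed; open now [(2,4) g=4 f=9, (4,3) g=3 f=9, (5,3) g=2 f=9, (5,6) g=1 f=11]
step 2: expand (2,4) (f=9, h=5) → closed; open now [(1,4) g=5 f=9, (2,3) g=5 f=9, (4,3) g=3 f=9, (5,3) g=2 f=9, (5,6) g=1 f=11]
step 3: expand (1,4) (f=9, h=4) → closed; open now [(0,4) g=6 f=9, (1,3) g=6 f=9, (1,5) g=6 f=11, (2,3) g=5 f=9, (4,3) g=3 f=9, (5,3) g=2 f=9, (5,6) g=1 f=11]

order=[(3,4) → (2,4) → (1,4)]; open=[(0,4) g=6 f=9, (1,3) g=6 f=9, (1,5) g=6 f=11, (2,3) g=5 f=9, (4,3) g=3 f=9, (5,3) g=2 f=9, (5,6) g=1 f=11]; closed=[(1,4), (2,4), (3,4), (4,4), (5,4), (5,5)]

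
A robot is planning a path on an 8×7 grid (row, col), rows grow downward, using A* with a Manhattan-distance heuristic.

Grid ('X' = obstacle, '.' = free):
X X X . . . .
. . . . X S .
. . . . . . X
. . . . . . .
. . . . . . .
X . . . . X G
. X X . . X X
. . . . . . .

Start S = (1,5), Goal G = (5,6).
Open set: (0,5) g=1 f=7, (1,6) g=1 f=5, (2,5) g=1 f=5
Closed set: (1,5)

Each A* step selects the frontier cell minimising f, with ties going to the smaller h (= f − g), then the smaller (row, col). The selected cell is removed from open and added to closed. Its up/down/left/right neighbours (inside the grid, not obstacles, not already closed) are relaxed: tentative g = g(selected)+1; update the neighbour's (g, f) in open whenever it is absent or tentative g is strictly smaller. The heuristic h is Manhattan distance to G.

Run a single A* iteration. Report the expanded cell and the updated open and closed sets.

expanded=(1,6); open=[(0,5) g=1 f=7, (0,6) g=2 f=7, (2,5) g=1 f=5]; closed=[(1,5), (1,6)]

step 1: expand (1,6) (f=5, h=4) → closed; open now [(0,5) g=1 f=7, (0,6) g=2 f=7, (2,5) g=1 f=5]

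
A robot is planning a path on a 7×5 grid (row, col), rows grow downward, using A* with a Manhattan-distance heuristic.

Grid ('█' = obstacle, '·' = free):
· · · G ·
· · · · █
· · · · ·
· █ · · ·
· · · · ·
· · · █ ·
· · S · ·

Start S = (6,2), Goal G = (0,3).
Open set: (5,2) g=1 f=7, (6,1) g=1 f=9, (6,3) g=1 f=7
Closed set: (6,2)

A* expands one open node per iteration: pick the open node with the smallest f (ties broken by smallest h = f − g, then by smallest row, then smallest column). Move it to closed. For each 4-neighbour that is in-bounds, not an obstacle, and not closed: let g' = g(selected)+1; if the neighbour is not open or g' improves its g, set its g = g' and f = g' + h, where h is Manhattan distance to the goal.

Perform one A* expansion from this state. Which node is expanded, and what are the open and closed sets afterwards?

step 1: expand (5,2) (f=7, h=6) → closed; open now [(4,2) g=2 f=7, (5,1) g=2 f=9, (6,1) g=1 f=9, (6,3) g=1 f=7]

expanded=(5,2); open=[(4,2) g=2 f=7, (5,1) g=2 f=9, (6,1) g=1 f=9, (6,3) g=1 f=7]; closed=[(5,2), (6,2)]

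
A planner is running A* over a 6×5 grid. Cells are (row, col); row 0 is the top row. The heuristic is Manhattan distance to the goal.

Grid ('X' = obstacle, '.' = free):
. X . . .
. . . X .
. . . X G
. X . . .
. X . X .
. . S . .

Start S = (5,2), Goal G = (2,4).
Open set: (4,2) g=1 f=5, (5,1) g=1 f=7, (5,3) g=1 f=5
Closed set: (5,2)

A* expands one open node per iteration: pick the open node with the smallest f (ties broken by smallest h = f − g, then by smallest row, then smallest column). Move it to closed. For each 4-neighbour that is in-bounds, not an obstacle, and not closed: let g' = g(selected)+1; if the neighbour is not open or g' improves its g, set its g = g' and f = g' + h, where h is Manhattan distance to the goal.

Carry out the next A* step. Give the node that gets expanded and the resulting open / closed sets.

expanded=(4,2); open=[(3,2) g=2 f=5, (5,1) g=1 f=7, (5,3) g=1 f=5]; closed=[(4,2), (5,2)]

step 1: expand (4,2) (f=5, h=4) → closed; open now [(3,2) g=2 f=5, (5,1) g=1 f=7, (5,3) g=1 f=5]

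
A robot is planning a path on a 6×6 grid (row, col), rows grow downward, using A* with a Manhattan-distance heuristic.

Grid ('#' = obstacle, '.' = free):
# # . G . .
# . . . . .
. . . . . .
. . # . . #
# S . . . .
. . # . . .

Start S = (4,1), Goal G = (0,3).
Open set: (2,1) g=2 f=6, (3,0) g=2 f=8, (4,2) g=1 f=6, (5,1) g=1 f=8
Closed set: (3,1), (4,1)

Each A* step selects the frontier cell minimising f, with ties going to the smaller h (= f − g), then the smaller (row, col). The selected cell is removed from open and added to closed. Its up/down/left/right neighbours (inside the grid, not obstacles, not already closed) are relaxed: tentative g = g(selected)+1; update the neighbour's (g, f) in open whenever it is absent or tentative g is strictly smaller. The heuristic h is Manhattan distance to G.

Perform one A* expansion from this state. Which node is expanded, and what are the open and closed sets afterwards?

step 1: expand (2,1) (f=6, h=4) → closed; open now [(1,1) g=3 f=6, (2,0) g=3 f=8, (2,2) g=3 f=6, (3,0) g=2 f=8, (4,2) g=1 f=6, (5,1) g=1 f=8]

expanded=(2,1); open=[(1,1) g=3 f=6, (2,0) g=3 f=8, (2,2) g=3 f=6, (3,0) g=2 f=8, (4,2) g=1 f=6, (5,1) g=1 f=8]; closed=[(2,1), (3,1), (4,1)]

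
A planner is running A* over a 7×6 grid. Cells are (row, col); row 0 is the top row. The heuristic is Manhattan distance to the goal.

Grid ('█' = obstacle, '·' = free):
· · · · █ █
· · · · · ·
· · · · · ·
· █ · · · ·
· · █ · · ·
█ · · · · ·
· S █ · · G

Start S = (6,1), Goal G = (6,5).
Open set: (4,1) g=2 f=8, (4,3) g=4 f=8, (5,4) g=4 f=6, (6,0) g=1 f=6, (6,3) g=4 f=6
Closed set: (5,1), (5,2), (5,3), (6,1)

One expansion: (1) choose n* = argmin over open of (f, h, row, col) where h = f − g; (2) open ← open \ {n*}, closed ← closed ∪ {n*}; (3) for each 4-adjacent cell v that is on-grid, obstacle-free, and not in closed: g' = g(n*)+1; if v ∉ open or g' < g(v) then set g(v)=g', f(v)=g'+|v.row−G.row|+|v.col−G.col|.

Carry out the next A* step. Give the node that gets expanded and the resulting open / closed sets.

step 1: expand (5,4) (f=6, h=2) → closed; open now [(4,1) g=2 f=8, (4,3) g=4 f=8, (4,4) g=5 f=8, (5,5) g=5 f=6, (6,0) g=1 f=6, (6,3) g=4 f=6, (6,4) g=5 f=6]

expanded=(5,4); open=[(4,1) g=2 f=8, (4,3) g=4 f=8, (4,4) g=5 f=8, (5,5) g=5 f=6, (6,0) g=1 f=6, (6,3) g=4 f=6, (6,4) g=5 f=6]; closed=[(5,1), (5,2), (5,3), (5,4), (6,1)]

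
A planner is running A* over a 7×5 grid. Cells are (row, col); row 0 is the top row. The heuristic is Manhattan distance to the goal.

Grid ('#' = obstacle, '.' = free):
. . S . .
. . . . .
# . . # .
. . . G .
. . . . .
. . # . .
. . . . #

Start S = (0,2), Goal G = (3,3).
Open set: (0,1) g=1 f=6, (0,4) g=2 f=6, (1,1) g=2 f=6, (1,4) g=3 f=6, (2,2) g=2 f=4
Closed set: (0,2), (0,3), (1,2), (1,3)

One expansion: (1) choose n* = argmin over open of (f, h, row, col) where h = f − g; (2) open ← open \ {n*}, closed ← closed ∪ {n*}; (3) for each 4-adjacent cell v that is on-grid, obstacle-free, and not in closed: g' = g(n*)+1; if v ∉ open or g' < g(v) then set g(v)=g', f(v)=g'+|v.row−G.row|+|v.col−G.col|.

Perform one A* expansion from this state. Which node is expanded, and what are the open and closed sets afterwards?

expanded=(2,2); open=[(0,1) g=1 f=6, (0,4) g=2 f=6, (1,1) g=2 f=6, (1,4) g=3 f=6, (2,1) g=3 f=6, (3,2) g=3 f=4]; closed=[(0,2), (0,3), (1,2), (1,3), (2,2)]

step 1: expand (2,2) (f=4, h=2) → closed; open now [(0,1) g=1 f=6, (0,4) g=2 f=6, (1,1) g=2 f=6, (1,4) g=3 f=6, (2,1) g=3 f=6, (3,2) g=3 f=4]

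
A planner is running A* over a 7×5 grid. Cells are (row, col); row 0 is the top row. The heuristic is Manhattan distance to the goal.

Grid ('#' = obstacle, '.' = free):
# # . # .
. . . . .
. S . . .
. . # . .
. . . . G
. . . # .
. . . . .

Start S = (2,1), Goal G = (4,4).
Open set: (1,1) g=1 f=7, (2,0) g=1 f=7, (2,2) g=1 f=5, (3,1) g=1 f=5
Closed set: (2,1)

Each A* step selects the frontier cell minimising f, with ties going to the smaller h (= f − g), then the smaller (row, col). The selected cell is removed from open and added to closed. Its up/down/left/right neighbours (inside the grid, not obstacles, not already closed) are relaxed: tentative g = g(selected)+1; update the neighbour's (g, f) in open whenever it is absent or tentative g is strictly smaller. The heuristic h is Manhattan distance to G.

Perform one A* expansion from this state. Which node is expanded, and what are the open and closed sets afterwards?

expanded=(2,2); open=[(1,1) g=1 f=7, (1,2) g=2 f=7, (2,0) g=1 f=7, (2,3) g=2 f=5, (3,1) g=1 f=5]; closed=[(2,1), (2,2)]

step 1: expand (2,2) (f=5, h=4) → closed; open now [(1,1) g=1 f=7, (1,2) g=2 f=7, (2,0) g=1 f=7, (2,3) g=2 f=5, (3,1) g=1 f=5]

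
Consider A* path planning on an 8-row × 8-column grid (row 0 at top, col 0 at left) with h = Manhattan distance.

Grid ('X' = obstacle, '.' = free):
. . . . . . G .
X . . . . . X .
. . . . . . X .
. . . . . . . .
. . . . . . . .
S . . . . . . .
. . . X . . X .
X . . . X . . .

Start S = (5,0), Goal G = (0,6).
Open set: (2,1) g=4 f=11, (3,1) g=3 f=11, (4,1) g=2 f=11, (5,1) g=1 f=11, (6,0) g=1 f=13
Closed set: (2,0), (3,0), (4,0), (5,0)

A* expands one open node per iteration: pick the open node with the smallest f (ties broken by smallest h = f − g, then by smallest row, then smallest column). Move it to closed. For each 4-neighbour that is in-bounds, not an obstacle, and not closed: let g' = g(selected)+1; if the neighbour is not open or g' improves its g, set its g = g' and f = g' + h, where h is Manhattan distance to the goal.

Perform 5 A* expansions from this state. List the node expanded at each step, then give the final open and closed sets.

order=[(2,1) → (1,1) → (0,1) → (0,2) → (0,3)]; open=[(0,0) g=7 f=13, (0,4) g=9 f=11, (1,2) g=6 f=11, (1,3) g=9 f=13, (2,2) g=5 f=11, (3,1) g=3 f=11, (4,1) g=2 f=11, (5,1) g=1 f=11, (6,0) g=1 f=13]; closed=[(0,1), (0,2), (0,3), (1,1), (2,0), (2,1), (3,0), (4,0), (5,0)]

step 1: expand (2,1) (f=11, h=7) → closed; open now [(1,1) g=5 f=11, (2,2) g=5 f=11, (3,1) g=3 f=11, (4,1) g=2 f=11, (5,1) g=1 f=11, (6,0) g=1 f=13]
step 2: expand (1,1) (f=11, h=6) → closed; open now [(0,1) g=6 f=11, (1,2) g=6 f=11, (2,2) g=5 f=11, (3,1) g=3 f=11, (4,1) g=2 f=11, (5,1) g=1 f=11, (6,0) g=1 f=13]
step 3: expand (0,1) (f=11, h=5) → closed; open now [(0,0) g=7 f=13, (0,2) g=7 f=11, (1,2) g=6 f=11, (2,2) g=5 f=11, (3,1) g=3 f=11, (4,1) g=2 f=11, (5,1) g=1 f=11, (6,0) g=1 f=13]
step 4: expand (0,2) (f=11, h=4) → closed; open now [(0,0) g=7 f=13, (0,3) g=8 f=11, (1,2) g=6 f=11, (2,2) g=5 f=11, (3,1) g=3 f=11, (4,1) g=2 f=11, (5,1) g=1 f=11, (6,0) g=1 f=13]
step 5: expand (0,3) (f=11, h=3) → closed; open now [(0,0) g=7 f=13, (0,4) g=9 f=11, (1,2) g=6 f=11, (1,3) g=9 f=13, (2,2) g=5 f=11, (3,1) g=3 f=11, (4,1) g=2 f=11, (5,1) g=1 f=11, (6,0) g=1 f=13]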